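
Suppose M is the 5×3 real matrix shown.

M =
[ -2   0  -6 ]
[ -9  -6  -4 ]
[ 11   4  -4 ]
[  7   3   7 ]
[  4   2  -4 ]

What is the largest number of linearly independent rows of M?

3

Row reduce to echelon form.
R2 ← R2 − (9/2)·R1: [0, -6, 23]
R3 ← R3 + (11/2)·R1: [0, 4, -37]
R4 ← R4 + (7/2)·R1: [0, 3, -14]
R5 ← R5 + (2)·R1: [0, 2, -16]
R3 ← R3 + (2/3)·R2: [0, 0, -65/3]
R4 ← R4 + (1/2)·R2: [0, 0, -5/2]
R5 ← R5 + (1/3)·R2: [0, 0, -25/3]
R4 ← R4 − (3/26)·R3: [0, 0, 0]
R5 ← R5 − (5/13)·R3: [0, 0, 0]
Echelon form has 3 nonzero rows, so rank(M) = 3.
The rank gives the maximum number of linearly independent rows: 3.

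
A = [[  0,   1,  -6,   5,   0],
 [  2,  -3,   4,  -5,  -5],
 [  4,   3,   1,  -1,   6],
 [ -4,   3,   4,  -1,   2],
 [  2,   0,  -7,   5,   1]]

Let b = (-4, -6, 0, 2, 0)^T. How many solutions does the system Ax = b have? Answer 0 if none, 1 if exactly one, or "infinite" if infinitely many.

Row reduce the augmented matrix [A | b].
Swap R1 ↔ R2
R3 ← R3 − (2)·R1: [0, 9, -7, 9, 16, 12]
R4 ← R4 + (2)·R1: [0, -3, 12, -11, -8, -10]
R5 ← R5 − R1: [0, 3, -11, 10, 6, 6]
R3 ← R3 − (9)·R2: [0, 0, 47, -36, 16, 48]
R4 ← R4 + (3)·R2: [0, 0, -6, 4, -8, -22]
R5 ← R5 − (3)·R2: [0, 0, 7, -5, 6, 18]
R4 ← R4 + (6/47)·R3: [0, 0, 0, -28/47, -280/47, -746/47]
R5 ← R5 − (7/47)·R3: [0, 0, 0, 17/47, 170/47, 510/47]
R5 ← R5 + (17/28)·R4: [0, 0, 0, 0, 0, 17/14]
The echelon form has 5 nonzero rows; the last pivot sits in the augmented column, so rank(A) = 4 but rank([A|b]) = 5.
Since the ranks differ, the system is inconsistent.
It has no solutions.

0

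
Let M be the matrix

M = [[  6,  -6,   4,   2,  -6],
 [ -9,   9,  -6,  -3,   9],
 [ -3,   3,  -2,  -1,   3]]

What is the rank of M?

1

Row reduce to echelon form.
R2 ← R2 + (3/2)·R1: [0, 0, 0, 0, 0]
R3 ← R3 + (1/2)·R1: [0, 0, 0, 0, 0]
Echelon form has 1 nonzero row, so rank(M) = 1.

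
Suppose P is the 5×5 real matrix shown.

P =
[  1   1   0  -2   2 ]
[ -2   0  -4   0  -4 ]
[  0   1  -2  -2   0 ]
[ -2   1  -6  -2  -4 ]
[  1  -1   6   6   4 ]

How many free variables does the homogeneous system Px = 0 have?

Row reduce to echelon form.
R2 ← R2 + (2)·R1: [0, 2, -4, -4, 0]
R4 ← R4 + (2)·R1: [0, 3, -6, -6, 0]
R5 ← R5 − R1: [0, -2, 6, 8, 2]
R3 ← R3 − (1/2)·R2: [0, 0, 0, 0, 0]
R4 ← R4 − (3/2)·R2: [0, 0, 0, 0, 0]
R5 ← R5 + R2: [0, 0, 2, 4, 2]
Swap R3 ↔ R5
3 nonzero rows, so rank(P) = 3.
P has 5 columns; by rank–nullity, nullity = 5 − 3 = 2.

2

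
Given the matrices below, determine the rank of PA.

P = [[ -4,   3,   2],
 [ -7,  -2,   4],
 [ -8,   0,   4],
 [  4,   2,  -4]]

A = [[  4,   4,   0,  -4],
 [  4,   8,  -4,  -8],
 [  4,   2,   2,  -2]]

2

First compute PA:
[[  4,  12,  -8, -12],
 [-20, -36,  16,  36],
 [-16, -24,   8,  24],
 [  8,  24, -16, -24]]
Now row reduce the product.
R2 ← R2 + (5)·R1: [0, 24, -24, -24]
R3 ← R3 + (4)·R1: [0, 24, -24, -24]
R4 ← R4 − (2)·R1: [0, 0, 0, 0]
R3 ← R3 − R2: [0, 0, 0, 0]
2 nonzero rows, so rank(PA) = 2.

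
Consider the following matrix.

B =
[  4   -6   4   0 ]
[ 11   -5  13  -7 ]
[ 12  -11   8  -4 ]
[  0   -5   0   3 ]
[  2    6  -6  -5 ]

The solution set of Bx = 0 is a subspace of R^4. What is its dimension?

1

Row reduce to echelon form.
R2 ← R2 − (11/4)·R1: [0, 23/2, 2, -7]
R3 ← R3 − (3)·R1: [0, 7, -4, -4]
R5 ← R5 − (1/2)·R1: [0, 9, -8, -5]
R3 ← R3 − (14/23)·R2: [0, 0, -120/23, 6/23]
R4 ← R4 + (10/23)·R2: [0, 0, 20/23, -1/23]
R5 ← R5 − (18/23)·R2: [0, 0, -220/23, 11/23]
R4 ← R4 + (1/6)·R3: [0, 0, 0, 0]
R5 ← R5 − (11/6)·R3: [0, 0, 0, 0]
3 nonzero rows, so rank(B) = 3.
B has 4 columns; by rank–nullity, nullity = 4 − 3 = 1.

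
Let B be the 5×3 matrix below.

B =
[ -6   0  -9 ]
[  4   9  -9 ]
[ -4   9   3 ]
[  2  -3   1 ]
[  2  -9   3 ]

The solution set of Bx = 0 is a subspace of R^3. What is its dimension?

Row reduce to echelon form.
R2 ← R2 + (2/3)·R1: [0, 9, -15]
R3 ← R3 − (2/3)·R1: [0, 9, 9]
R4 ← R4 + (1/3)·R1: [0, -3, -2]
R5 ← R5 + (1/3)·R1: [0, -9, 0]
R3 ← R3 − R2: [0, 0, 24]
R4 ← R4 + (1/3)·R2: [0, 0, -7]
R5 ← R5 + R2: [0, 0, -15]
R4 ← R4 + (7/24)·R3: [0, 0, 0]
R5 ← R5 + (5/8)·R3: [0, 0, 0]
3 nonzero rows, so rank(B) = 3.
B has 3 columns; by rank–nullity, nullity = 3 − 3 = 0.

0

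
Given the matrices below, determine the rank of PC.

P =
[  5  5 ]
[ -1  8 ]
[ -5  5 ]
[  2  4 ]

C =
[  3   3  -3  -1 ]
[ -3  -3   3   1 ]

1

First compute PC:
[[  0,   0,   0,   0],
 [-27, -27,  27,   9],
 [-30, -30,  30,  10],
 [ -6,  -6,   6,   2]]
Now row reduce the product.
Swap R1 ↔ R2
R3 ← R3 − (10/9)·R1: [0, 0, 0, 0]
R4 ← R4 − (2/9)·R1: [0, 0, 0, 0]
1 nonzero row, so rank(PC) = 1.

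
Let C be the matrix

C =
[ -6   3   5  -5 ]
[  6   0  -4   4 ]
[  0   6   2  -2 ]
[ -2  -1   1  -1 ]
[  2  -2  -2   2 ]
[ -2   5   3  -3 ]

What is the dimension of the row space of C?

2

Row reduce to echelon form.
R2 ← R2 + R1: [0, 3, 1, -1]
R4 ← R4 − (1/3)·R1: [0, -2, -2/3, 2/3]
R5 ← R5 + (1/3)·R1: [0, -1, -1/3, 1/3]
R6 ← R6 − (1/3)·R1: [0, 4, 4/3, -4/3]
R3 ← R3 − (2)·R2: [0, 0, 0, 0]
R4 ← R4 + (2/3)·R2: [0, 0, 0, 0]
R5 ← R5 + (1/3)·R2: [0, 0, 0, 0]
R6 ← R6 − (4/3)·R2: [0, 0, 0, 0]
Echelon form has 2 nonzero rows, so rank(C) = 2.
The row space has dimension equal to the rank: 2.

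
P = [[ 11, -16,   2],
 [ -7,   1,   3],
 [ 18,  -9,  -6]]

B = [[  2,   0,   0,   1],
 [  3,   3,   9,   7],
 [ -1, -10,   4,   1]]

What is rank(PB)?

3

First compute PB:
[[-28, -68, -136, -99],
 [-14, -27,  21,   3],
 [ 15,  33, -105, -51]]
Now row reduce the product.
R2 ← R2 − (1/2)·R1: [0, 7, 89, 105/2]
R3 ← R3 + (15/28)·R1: [0, -24/7, -1245/7, -2913/28]
R3 ← R3 + (24/49)·R2: [0, 0, -6579/49, -2193/28]
3 nonzero rows, so rank(PB) = 3.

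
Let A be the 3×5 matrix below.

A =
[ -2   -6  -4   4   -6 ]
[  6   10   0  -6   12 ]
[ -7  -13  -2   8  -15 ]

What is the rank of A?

2

Row reduce to echelon form.
R2 ← R2 + (3)·R1: [0, -8, -12, 6, -6]
R3 ← R3 − (7/2)·R1: [0, 8, 12, -6, 6]
R3 ← R3 + R2: [0, 0, 0, 0, 0]
Echelon form has 2 nonzero rows, so rank(A) = 2.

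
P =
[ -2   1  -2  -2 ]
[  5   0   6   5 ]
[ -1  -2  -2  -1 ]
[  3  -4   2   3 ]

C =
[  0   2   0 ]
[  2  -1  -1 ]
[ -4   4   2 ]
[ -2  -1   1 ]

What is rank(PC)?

2

First compute PC:
[[ 14, -11,  -7],
 [-34,  29,  17],
 [  6,  -7,  -3],
 [-22,  15,  11]]
Now row reduce the product.
R2 ← R2 + (17/7)·R1: [0, 16/7, 0]
R3 ← R3 − (3/7)·R1: [0, -16/7, 0]
R4 ← R4 + (11/7)·R1: [0, -16/7, 0]
R3 ← R3 + R2: [0, 0, 0]
R4 ← R4 + R2: [0, 0, 0]
2 nonzero rows, so rank(PC) = 2.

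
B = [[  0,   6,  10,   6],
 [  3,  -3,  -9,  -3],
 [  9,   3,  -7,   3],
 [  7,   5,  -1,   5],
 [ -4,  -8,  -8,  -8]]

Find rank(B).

2

Row reduce to echelon form.
Swap R1 ↔ R2
R3 ← R3 − (3)·R1: [0, 12, 20, 12]
R4 ← R4 − (7/3)·R1: [0, 12, 20, 12]
R5 ← R5 + (4/3)·R1: [0, -12, -20, -12]
R3 ← R3 − (2)·R2: [0, 0, 0, 0]
R4 ← R4 − (2)·R2: [0, 0, 0, 0]
R5 ← R5 + (2)·R2: [0, 0, 0, 0]
Echelon form has 2 nonzero rows, so rank(B) = 2.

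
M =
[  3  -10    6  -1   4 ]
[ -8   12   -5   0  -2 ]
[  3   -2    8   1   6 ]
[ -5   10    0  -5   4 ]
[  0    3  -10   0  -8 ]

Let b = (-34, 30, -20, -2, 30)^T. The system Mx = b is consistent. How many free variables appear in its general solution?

0

Row reduce the augmented matrix [M | b].
R2 ← R2 + (8/3)·R1: [0, -44/3, 11, -8/3, 26/3, -182/3]
R3 ← R3 − R1: [0, 8, 2, 2, 2, 14]
R4 ← R4 + (5/3)·R1: [0, -20/3, 10, -20/3, 32/3, -176/3]
R3 ← R3 + (6/11)·R2: [0, 0, 8, 6/11, 74/11, -210/11]
R4 ← R4 − (5/11)·R2: [0, 0, 5, -60/11, 74/11, -342/11]
R5 ← R5 + (9/44)·R2: [0, 0, -31/4, -6/11, -137/22, 387/22]
R4 ← R4 − (5/8)·R3: [0, 0, 0, -255/44, 111/44, -843/44]
R5 ← R5 + (31/32)·R3: [0, 0, 0, -3/176, 51/176, -159/176]
R5 ← R5 − (1/340)·R4: [0, 0, 0, 0, 24/85, -72/85]
The echelon form has 5 nonzero rows, and every pivot lies in the first 5 columns, so rank(M) = rank([M|b]) = 5.
The system is consistent.
Free variables = (unknowns) − (rank) = 5 − 5 = 0.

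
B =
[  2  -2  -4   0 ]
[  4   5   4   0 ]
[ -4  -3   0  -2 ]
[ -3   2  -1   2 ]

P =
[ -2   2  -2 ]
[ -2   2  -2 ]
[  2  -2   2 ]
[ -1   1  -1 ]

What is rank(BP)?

1

First compute BP:
[[ -8,   8,  -8],
 [-10,  10, -10],
 [ 16, -16,  16],
 [ -2,   2,  -2]]
Now row reduce the product.
R2 ← R2 − (5/4)·R1: [0, 0, 0]
R3 ← R3 + (2)·R1: [0, 0, 0]
R4 ← R4 − (1/4)·R1: [0, 0, 0]
1 nonzero row, so rank(BP) = 1.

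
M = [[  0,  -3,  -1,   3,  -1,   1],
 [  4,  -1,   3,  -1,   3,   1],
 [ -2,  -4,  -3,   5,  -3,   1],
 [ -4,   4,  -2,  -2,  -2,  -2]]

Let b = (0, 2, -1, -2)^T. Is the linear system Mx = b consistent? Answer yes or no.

yes

Row reduce the augmented matrix [M | b].
Swap R1 ↔ R2
R3 ← R3 + (1/2)·R1: [0, -9/2, -3/2, 9/2, -3/2, 3/2, 0]
R4 ← R4 + R1: [0, 3, 1, -3, 1, -1, 0]
R3 ← R3 − (3/2)·R2: [0, 0, 0, 0, 0, 0, 0]
R4 ← R4 + R2: [0, 0, 0, 0, 0, 0, 0]
The echelon form has 2 nonzero rows, and every pivot lies in the first 6 columns, so rank(M) = rank([M|b]) = 2.
The system is consistent.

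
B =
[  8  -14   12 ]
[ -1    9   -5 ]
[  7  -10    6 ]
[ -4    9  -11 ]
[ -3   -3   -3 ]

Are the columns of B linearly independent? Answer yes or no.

Row reduce B to echelon form.
R2 ← R2 + (1/8)·R1: [0, 29/4, -7/2]
R3 ← R3 − (7/8)·R1: [0, 9/4, -9/2]
R4 ← R4 + (1/2)·R1: [0, 2, -5]
R5 ← R5 + (3/8)·R1: [0, -33/4, 3/2]
R3 ← R3 − (9/29)·R2: [0, 0, -99/29]
R4 ← R4 − (8/29)·R2: [0, 0, -117/29]
R5 ← R5 + (33/29)·R2: [0, 0, -72/29]
R4 ← R4 − (13/11)·R3: [0, 0, 0]
R5 ← R5 − (8/11)·R3: [0, 0, 0]
3 pivots among 3 columns.
Every column is a pivot column, so the columns are linearly independent.

yes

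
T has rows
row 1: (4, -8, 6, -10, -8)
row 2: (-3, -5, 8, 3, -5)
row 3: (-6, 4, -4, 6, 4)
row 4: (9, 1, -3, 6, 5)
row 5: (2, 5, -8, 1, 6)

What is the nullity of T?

Row reduce to echelon form.
R2 ← R2 + (3/4)·R1: [0, -11, 25/2, -9/2, -11]
R3 ← R3 + (3/2)·R1: [0, -8, 5, -9, -8]
R4 ← R4 − (9/4)·R1: [0, 19, -33/2, 57/2, 23]
R5 ← R5 − (1/2)·R1: [0, 9, -11, 6, 10]
R3 ← R3 − (8/11)·R2: [0, 0, -45/11, -63/11, 0]
R4 ← R4 + (19/11)·R2: [0, 0, 56/11, 228/11, 4]
R5 ← R5 + (9/11)·R2: [0, 0, -17/22, 51/22, 1]
R4 ← R4 + (56/45)·R3: [0, 0, 0, 68/5, 4]
R5 ← R5 − (17/90)·R3: [0, 0, 0, 17/5, 1]
R5 ← R5 − (1/4)·R4: [0, 0, 0, 0, 0]
4 nonzero rows, so rank(T) = 4.
T has 5 columns; by rank–nullity, nullity = 5 − 4 = 1.

1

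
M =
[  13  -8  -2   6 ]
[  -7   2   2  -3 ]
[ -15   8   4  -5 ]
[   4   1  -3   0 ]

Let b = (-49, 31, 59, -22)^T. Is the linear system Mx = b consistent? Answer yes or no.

yes

Row reduce the augmented matrix [M | b].
R2 ← R2 + (7/13)·R1: [0, -30/13, 12/13, 3/13, 60/13]
R3 ← R3 + (15/13)·R1: [0, -16/13, 22/13, 25/13, 32/13]
R4 ← R4 − (4/13)·R1: [0, 45/13, -31/13, -24/13, -90/13]
R3 ← R3 − (8/15)·R2: [0, 0, 6/5, 9/5, 0]
R4 ← R4 + (3/2)·R2: [0, 0, -1, -3/2, 0]
R4 ← R4 + (5/6)·R3: [0, 0, 0, 0, 0]
The echelon form has 3 nonzero rows, and every pivot lies in the first 4 columns, so rank(M) = rank([M|b]) = 3.
The system is consistent.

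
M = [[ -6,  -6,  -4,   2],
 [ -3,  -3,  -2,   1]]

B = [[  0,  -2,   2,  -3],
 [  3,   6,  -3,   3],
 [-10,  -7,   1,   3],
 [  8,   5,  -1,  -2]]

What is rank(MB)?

1

First compute MB:
[[ 38,  14,   0, -16],
 [ 19,   7,   0,  -8]]
Now row reduce the product.
R2 ← R2 − (1/2)·R1: [0, 0, 0, 0]
1 nonzero row, so rank(MB) = 1.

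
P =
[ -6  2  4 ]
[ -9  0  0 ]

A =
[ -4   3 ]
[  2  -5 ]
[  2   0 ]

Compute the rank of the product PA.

First compute PA:
[[ 36, -28],
 [ 36, -27]]
Now row reduce the product.
R2 ← R2 − R1: [0, 1]
2 nonzero rows, so rank(PA) = 2.

2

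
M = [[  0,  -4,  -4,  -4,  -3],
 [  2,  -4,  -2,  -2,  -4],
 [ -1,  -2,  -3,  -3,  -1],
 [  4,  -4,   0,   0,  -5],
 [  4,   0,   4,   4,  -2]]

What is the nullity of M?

3

Row reduce to echelon form.
Swap R1 ↔ R2
R3 ← R3 + (1/2)·R1: [0, -4, -4, -4, -3]
R4 ← R4 − (2)·R1: [0, 4, 4, 4, 3]
R5 ← R5 − (2)·R1: [0, 8, 8, 8, 6]
R3 ← R3 − R2: [0, 0, 0, 0, 0]
R4 ← R4 + R2: [0, 0, 0, 0, 0]
R5 ← R5 + (2)·R2: [0, 0, 0, 0, 0]
2 nonzero rows, so rank(M) = 2.
M has 5 columns; by rank–nullity, nullity = 5 − 2 = 3.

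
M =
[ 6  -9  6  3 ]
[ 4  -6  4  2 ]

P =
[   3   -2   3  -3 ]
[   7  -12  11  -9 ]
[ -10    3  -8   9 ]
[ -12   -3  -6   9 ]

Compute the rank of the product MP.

1

First compute MP:
[[-141, 105, -147, 144],
 [-94,  70, -98,  96]]
Now row reduce the product.
R2 ← R2 − (2/3)·R1: [0, 0, 0, 0]
1 nonzero row, so rank(MP) = 1.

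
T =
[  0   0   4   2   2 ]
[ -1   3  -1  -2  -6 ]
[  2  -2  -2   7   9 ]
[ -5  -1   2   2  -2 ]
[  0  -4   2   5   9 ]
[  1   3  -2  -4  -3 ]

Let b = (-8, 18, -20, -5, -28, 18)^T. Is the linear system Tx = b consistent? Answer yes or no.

yes

Row reduce the augmented matrix [T | b].
Swap R1 ↔ R2
R3 ← R3 + (2)·R1: [0, 4, -4, 3, -3, 16]
R4 ← R4 − (5)·R1: [0, -16, 7, 12, 28, -95]
R6 ← R6 + R1: [0, 6, -3, -6, -9, 36]
Swap R2 ↔ R3
R4 ← R4 + (4)·R2: [0, 0, -9, 24, 16, -31]
R5 ← R5 + R2: [0, 0, -2, 8, 6, -12]
R6 ← R6 − (3/2)·R2: [0, 0, 3, -21/2, -9/2, 12]
R4 ← R4 + (9/4)·R3: [0, 0, 0, 57/2, 41/2, -49]
R5 ← R5 + (1/2)·R3: [0, 0, 0, 9, 7, -16]
R6 ← R6 − (3/4)·R3: [0, 0, 0, -12, -6, 18]
R5 ← R5 − (6/19)·R4: [0, 0, 0, 0, 10/19, -10/19]
R6 ← R6 + (8/19)·R4: [0, 0, 0, 0, 50/19, -50/19]
R6 ← R6 − (5)·R5: [0, 0, 0, 0, 0, 0]
The echelon form has 5 nonzero rows, and every pivot lies in the first 5 columns, so rank(T) = rank([T|b]) = 5.
The system is consistent.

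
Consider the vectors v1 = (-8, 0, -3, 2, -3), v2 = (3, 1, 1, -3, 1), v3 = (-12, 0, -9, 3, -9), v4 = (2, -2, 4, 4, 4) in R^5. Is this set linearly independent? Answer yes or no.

no

Form the matrix with these vectors as rows and row reduce.
R2 ← R2 + (3/8)·R1: [0, 1, -1/8, -9/4, -1/8]
R3 ← R3 − (3/2)·R1: [0, 0, -9/2, 0, -9/2]
R4 ← R4 + (1/4)·R1: [0, -2, 13/4, 9/2, 13/4]
R4 ← R4 + (2)·R2: [0, 0, 3, 0, 3]
R4 ← R4 + (2/3)·R3: [0, 0, 0, 0, 0]
3 nonzero rows, so the 4 vectors span a space of dimension 3.
Since 3 < 4, the vectors are linearly dependent.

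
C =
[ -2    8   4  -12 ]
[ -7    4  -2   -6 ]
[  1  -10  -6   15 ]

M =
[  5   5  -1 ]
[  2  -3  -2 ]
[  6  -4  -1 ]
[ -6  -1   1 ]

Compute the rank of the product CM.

2

First compute CM:
[[102, -38, -30],
 [ -3, -33,  -5],
 [-141,  44,  40]]
Now row reduce the product.
R2 ← R2 + (1/34)·R1: [0, -580/17, -100/17]
R3 ← R3 + (47/34)·R1: [0, -145/17, -25/17]
R3 ← R3 − (1/4)·R2: [0, 0, 0]
2 nonzero rows, so rank(CM) = 2.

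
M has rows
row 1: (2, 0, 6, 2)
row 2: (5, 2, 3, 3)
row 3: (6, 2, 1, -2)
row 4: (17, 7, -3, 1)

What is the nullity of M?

Row reduce to echelon form.
R2 ← R2 − (5/2)·R1: [0, 2, -12, -2]
R3 ← R3 − (3)·R1: [0, 2, -17, -8]
R4 ← R4 − (17/2)·R1: [0, 7, -54, -16]
R3 ← R3 − R2: [0, 0, -5, -6]
R4 ← R4 − (7/2)·R2: [0, 0, -12, -9]
R4 ← R4 − (12/5)·R3: [0, 0, 0, 27/5]
4 nonzero rows, so rank(M) = 4.
M has 4 columns; by rank–nullity, nullity = 4 − 4 = 0.

0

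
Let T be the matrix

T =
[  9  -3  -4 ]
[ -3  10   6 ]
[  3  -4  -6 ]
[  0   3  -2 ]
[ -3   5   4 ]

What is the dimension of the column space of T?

Row reduce to echelon form.
R2 ← R2 + (1/3)·R1: [0, 9, 14/3]
R3 ← R3 − (1/3)·R1: [0, -3, -14/3]
R5 ← R5 + (1/3)·R1: [0, 4, 8/3]
R3 ← R3 + (1/3)·R2: [0, 0, -28/9]
R4 ← R4 − (1/3)·R2: [0, 0, -32/9]
R5 ← R5 − (4/9)·R2: [0, 0, 16/27]
R4 ← R4 − (8/7)·R3: [0, 0, 0]
R5 ← R5 + (4/21)·R3: [0, 0, 0]
Echelon form has 3 nonzero rows, so rank(T) = 3.
The column space has dimension equal to the rank: 3.

3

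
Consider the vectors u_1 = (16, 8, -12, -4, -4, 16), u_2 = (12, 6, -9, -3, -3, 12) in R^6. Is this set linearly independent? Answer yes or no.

Form the matrix with these vectors as rows and row reduce.
R2 ← R2 − (3/4)·R1: [0, 0, 0, 0, 0, 0]
1 nonzero row, so the 2 vectors span a space of dimension 1.
Since 1 < 2, the vectors are linearly dependent.

no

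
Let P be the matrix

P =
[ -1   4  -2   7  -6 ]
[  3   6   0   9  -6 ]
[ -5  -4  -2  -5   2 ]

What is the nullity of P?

Row reduce to echelon form.
R2 ← R2 + (3)·R1: [0, 18, -6, 30, -24]
R3 ← R3 − (5)·R1: [0, -24, 8, -40, 32]
R3 ← R3 + (4/3)·R2: [0, 0, 0, 0, 0]
2 nonzero rows, so rank(P) = 2.
P has 5 columns; by rank–nullity, nullity = 5 − 2 = 3.

3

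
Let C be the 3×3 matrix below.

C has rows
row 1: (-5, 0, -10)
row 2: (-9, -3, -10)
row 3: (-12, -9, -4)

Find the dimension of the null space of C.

0

Row reduce to echelon form.
R2 ← R2 − (9/5)·R1: [0, -3, 8]
R3 ← R3 − (12/5)·R1: [0, -9, 20]
R3 ← R3 − (3)·R2: [0, 0, -4]
3 nonzero rows, so rank(C) = 3.
C has 3 columns; by rank–nullity, nullity = 3 − 3 = 0.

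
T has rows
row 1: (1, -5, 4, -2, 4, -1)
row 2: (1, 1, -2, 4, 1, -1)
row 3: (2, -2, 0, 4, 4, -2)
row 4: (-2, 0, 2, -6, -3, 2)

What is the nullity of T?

4

Row reduce to echelon form.
R2 ← R2 − R1: [0, 6, -6, 6, -3, 0]
R3 ← R3 − (2)·R1: [0, 8, -8, 8, -4, 0]
R4 ← R4 + (2)·R1: [0, -10, 10, -10, 5, 0]
R3 ← R3 − (4/3)·R2: [0, 0, 0, 0, 0, 0]
R4 ← R4 + (5/3)·R2: [0, 0, 0, 0, 0, 0]
2 nonzero rows, so rank(T) = 2.
T has 6 columns; by rank–nullity, nullity = 6 − 2 = 4.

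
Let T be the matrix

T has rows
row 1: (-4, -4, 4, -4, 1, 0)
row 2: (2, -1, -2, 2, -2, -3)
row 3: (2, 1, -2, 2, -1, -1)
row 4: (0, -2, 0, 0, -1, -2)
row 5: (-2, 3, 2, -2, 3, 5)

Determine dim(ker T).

4

Row reduce to echelon form.
R2 ← R2 + (1/2)·R1: [0, -3, 0, 0, -3/2, -3]
R3 ← R3 + (1/2)·R1: [0, -1, 0, 0, -1/2, -1]
R5 ← R5 − (1/2)·R1: [0, 5, 0, 0, 5/2, 5]
R3 ← R3 − (1/3)·R2: [0, 0, 0, 0, 0, 0]
R4 ← R4 − (2/3)·R2: [0, 0, 0, 0, 0, 0]
R5 ← R5 + (5/3)·R2: [0, 0, 0, 0, 0, 0]
2 nonzero rows, so rank(T) = 2.
T has 6 columns; by rank–nullity, nullity = 6 − 2 = 4.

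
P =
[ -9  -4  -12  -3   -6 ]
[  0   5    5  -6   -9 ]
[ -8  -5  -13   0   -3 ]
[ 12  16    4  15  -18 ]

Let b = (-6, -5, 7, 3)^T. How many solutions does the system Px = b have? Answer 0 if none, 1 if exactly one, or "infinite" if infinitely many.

0

Row reduce the augmented matrix [P | b].
R3 ← R3 − (8/9)·R1: [0, -13/9, -7/3, 8/3, 7/3, 37/3]
R4 ← R4 + (4/3)·R1: [0, 32/3, -12, 11, -26, -5]
R3 ← R3 + (13/45)·R2: [0, 0, -8/9, 14/15, -4/15, 98/9]
R4 ← R4 − (32/15)·R2: [0, 0, -68/3, 119/5, -34/5, 17/3]
R4 ← R4 − (51/2)·R3: [0, 0, 0, 0, 0, -272]
The echelon form has 4 nonzero rows; the last pivot sits in the augmented column, so rank(P) = 3 but rank([P|b]) = 4.
Since the ranks differ, the system is inconsistent.
It has no solutions.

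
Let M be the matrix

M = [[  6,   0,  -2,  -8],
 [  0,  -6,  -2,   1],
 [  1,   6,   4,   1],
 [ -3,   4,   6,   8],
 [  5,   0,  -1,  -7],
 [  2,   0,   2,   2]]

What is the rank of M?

Row reduce to echelon form.
R3 ← R3 − (1/6)·R1: [0, 6, 13/3, 7/3]
R4 ← R4 + (1/2)·R1: [0, 4, 5, 4]
R5 ← R5 − (5/6)·R1: [0, 0, 2/3, -1/3]
R6 ← R6 − (1/3)·R1: [0, 0, 8/3, 14/3]
R3 ← R3 + R2: [0, 0, 7/3, 10/3]
R4 ← R4 + (2/3)·R2: [0, 0, 11/3, 14/3]
R4 ← R4 − (11/7)·R3: [0, 0, 0, -4/7]
R5 ← R5 − (2/7)·R3: [0, 0, 0, -9/7]
R6 ← R6 − (8/7)·R3: [0, 0, 0, 6/7]
R5 ← R5 − (9/4)·R4: [0, 0, 0, 0]
R6 ← R6 + (3/2)·R4: [0, 0, 0, 0]
Echelon form has 4 nonzero rows, so rank(M) = 4.

4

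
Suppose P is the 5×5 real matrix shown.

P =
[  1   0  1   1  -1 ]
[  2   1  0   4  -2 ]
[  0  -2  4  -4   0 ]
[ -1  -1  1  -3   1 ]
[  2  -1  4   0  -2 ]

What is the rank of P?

2

Row reduce to echelon form.
R2 ← R2 − (2)·R1: [0, 1, -2, 2, 0]
R4 ← R4 + R1: [0, -1, 2, -2, 0]
R5 ← R5 − (2)·R1: [0, -1, 2, -2, 0]
R3 ← R3 + (2)·R2: [0, 0, 0, 0, 0]
R4 ← R4 + R2: [0, 0, 0, 0, 0]
R5 ← R5 + R2: [0, 0, 0, 0, 0]
Echelon form has 2 nonzero rows, so rank(P) = 2.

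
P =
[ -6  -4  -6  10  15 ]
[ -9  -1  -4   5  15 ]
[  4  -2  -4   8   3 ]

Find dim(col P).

Row reduce to echelon form.
R2 ← R2 − (3/2)·R1: [0, 5, 5, -10, -15/2]
R3 ← R3 + (2/3)·R1: [0, -14/3, -8, 44/3, 13]
R3 ← R3 + (14/15)·R2: [0, 0, -10/3, 16/3, 6]
Echelon form has 3 nonzero rows, so rank(P) = 3.
The column space has dimension equal to the rank: 3.

3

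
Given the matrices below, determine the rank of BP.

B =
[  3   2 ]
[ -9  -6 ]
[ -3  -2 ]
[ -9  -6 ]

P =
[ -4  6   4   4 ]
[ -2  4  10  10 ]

First compute BP:
[[-16,  26,  32,  32],
 [ 48, -78, -96, -96],
 [ 16, -26, -32, -32],
 [ 48, -78, -96, -96]]
Now row reduce the product.
R2 ← R2 + (3)·R1: [0, 0, 0, 0]
R3 ← R3 + R1: [0, 0, 0, 0]
R4 ← R4 + (3)·R1: [0, 0, 0, 0]
1 nonzero row, so rank(BP) = 1.

1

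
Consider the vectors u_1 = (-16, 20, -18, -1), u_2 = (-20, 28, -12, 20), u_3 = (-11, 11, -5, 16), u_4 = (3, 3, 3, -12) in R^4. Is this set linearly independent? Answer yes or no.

Form the matrix with these vectors as rows and row reduce.
R2 ← R2 − (5/4)·R1: [0, 3, 21/2, 85/4]
R3 ← R3 − (11/16)·R1: [0, -11/4, 59/8, 267/16]
R4 ← R4 + (3/16)·R1: [0, 27/4, -3/8, -195/16]
R3 ← R3 + (11/12)·R2: [0, 0, 17, 217/6]
R4 ← R4 − (9/4)·R2: [0, 0, -24, -60]
R4 ← R4 + (24/17)·R3: [0, 0, 0, -152/17]
4 nonzero rows, so the 4 vectors span a space of dimension 4.
Since 4 = 4, the vectors are linearly independent.

yes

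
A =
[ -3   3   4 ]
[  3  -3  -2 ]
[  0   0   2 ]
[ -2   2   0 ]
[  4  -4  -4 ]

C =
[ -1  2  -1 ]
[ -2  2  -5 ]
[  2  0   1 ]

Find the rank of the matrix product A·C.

First compute AC:
[[  5,   0,  -8],
 [ -1,   0,  10],
 [  4,   0,   2],
 [ -2,   0,  -8],
 [ -4,   0,  12]]
Now row reduce the product.
R2 ← R2 + (1/5)·R1: [0, 0, 42/5]
R3 ← R3 − (4/5)·R1: [0, 0, 42/5]
R4 ← R4 + (2/5)·R1: [0, 0, -56/5]
R5 ← R5 + (4/5)·R1: [0, 0, 28/5]
R3 ← R3 − R2: [0, 0, 0]
R4 ← R4 + (4/3)·R2: [0, 0, 0]
R5 ← R5 − (2/3)·R2: [0, 0, 0]
2 nonzero rows, so rank(AC) = 2.

2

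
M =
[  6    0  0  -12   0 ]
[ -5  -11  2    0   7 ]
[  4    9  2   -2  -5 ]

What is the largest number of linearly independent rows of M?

3

Row reduce to echelon form.
R2 ← R2 + (5/6)·R1: [0, -11, 2, -10, 7]
R3 ← R3 − (2/3)·R1: [0, 9, 2, 6, -5]
R3 ← R3 + (9/11)·R2: [0, 0, 40/11, -24/11, 8/11]
Echelon form has 3 nonzero rows, so rank(M) = 3.
The rank gives the maximum number of linearly independent rows: 3.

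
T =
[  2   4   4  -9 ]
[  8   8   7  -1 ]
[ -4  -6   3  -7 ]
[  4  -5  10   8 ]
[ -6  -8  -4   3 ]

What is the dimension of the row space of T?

Row reduce to echelon form.
R2 ← R2 − (4)·R1: [0, -8, -9, 35]
R3 ← R3 + (2)·R1: [0, 2, 11, -25]
R4 ← R4 − (2)·R1: [0, -13, 2, 26]
R5 ← R5 + (3)·R1: [0, 4, 8, -24]
R3 ← R3 + (1/4)·R2: [0, 0, 35/4, -65/4]
R4 ← R4 − (13/8)·R2: [0, 0, 133/8, -247/8]
R5 ← R5 + (1/2)·R2: [0, 0, 7/2, -13/2]
R4 ← R4 − (19/10)·R3: [0, 0, 0, 0]
R5 ← R5 − (2/5)·R3: [0, 0, 0, 0]
Echelon form has 3 nonzero rows, so rank(T) = 3.
The row space has dimension equal to the rank: 3.

3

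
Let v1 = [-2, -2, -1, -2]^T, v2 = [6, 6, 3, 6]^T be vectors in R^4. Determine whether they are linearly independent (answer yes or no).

Form the matrix with these vectors as rows and row reduce.
R2 ← R2 + (3)·R1: [0, 0, 0, 0]
1 nonzero row, so the 2 vectors span a space of dimension 1.
Since 1 < 2, the vectors are linearly dependent.

no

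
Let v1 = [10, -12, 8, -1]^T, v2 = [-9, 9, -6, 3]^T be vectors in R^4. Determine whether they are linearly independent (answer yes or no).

yes

Form the matrix with these vectors as rows and row reduce.
R2 ← R2 + (9/10)·R1: [0, -9/5, 6/5, 21/10]
2 nonzero rows, so the 2 vectors span a space of dimension 2.
Since 2 = 2, the vectors are linearly independent.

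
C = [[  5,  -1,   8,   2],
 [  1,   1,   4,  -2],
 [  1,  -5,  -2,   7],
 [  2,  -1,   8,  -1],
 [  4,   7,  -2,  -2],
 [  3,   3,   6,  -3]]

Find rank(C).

3

Row reduce to echelon form.
R2 ← R2 − (1/5)·R1: [0, 6/5, 12/5, -12/5]
R3 ← R3 − (1/5)·R1: [0, -24/5, -18/5, 33/5]
R4 ← R4 − (2/5)·R1: [0, -3/5, 24/5, -9/5]
R5 ← R5 − (4/5)·R1: [0, 39/5, -42/5, -18/5]
R6 ← R6 − (3/5)·R1: [0, 18/5, 6/5, -21/5]
R3 ← R3 + (4)·R2: [0, 0, 6, -3]
R4 ← R4 + (1/2)·R2: [0, 0, 6, -3]
R5 ← R5 − (13/2)·R2: [0, 0, -24, 12]
R6 ← R6 − (3)·R2: [0, 0, -6, 3]
R4 ← R4 − R3: [0, 0, 0, 0]
R5 ← R5 + (4)·R3: [0, 0, 0, 0]
R6 ← R6 + R3: [0, 0, 0, 0]
Echelon form has 3 nonzero rows, so rank(C) = 3.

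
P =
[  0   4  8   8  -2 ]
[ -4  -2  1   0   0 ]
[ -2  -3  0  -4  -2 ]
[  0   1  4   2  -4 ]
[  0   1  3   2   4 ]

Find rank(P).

Row reduce to echelon form.
Swap R1 ↔ R2
R3 ← R3 − (1/2)·R1: [0, -2, -1/2, -4, -2]
R3 ← R3 + (1/2)·R2: [0, 0, 7/2, 0, -3]
R4 ← R4 − (1/4)·R2: [0, 0, 2, 0, -7/2]
R5 ← R5 − (1/4)·R2: [0, 0, 1, 0, 9/2]
R4 ← R4 − (4/7)·R3: [0, 0, 0, 0, -25/14]
R5 ← R5 − (2/7)·R3: [0, 0, 0, 0, 75/14]
R5 ← R5 + (3)·R4: [0, 0, 0, 0, 0]
Echelon form has 4 nonzero rows, so rank(P) = 4.

4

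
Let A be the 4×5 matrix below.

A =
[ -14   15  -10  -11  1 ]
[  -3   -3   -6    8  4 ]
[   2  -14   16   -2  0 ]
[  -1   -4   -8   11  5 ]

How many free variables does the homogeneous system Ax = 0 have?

1

Row reduce to echelon form.
R2 ← R2 − (3/14)·R1: [0, -87/14, -27/7, 145/14, 53/14]
R3 ← R3 + (1/7)·R1: [0, -83/7, 102/7, -25/7, 1/7]
R4 ← R4 − (1/14)·R1: [0, -71/14, -51/7, 165/14, 69/14]
R3 ← R3 − (166/87)·R2: [0, 0, 636/29, -70/3, -616/87]
R4 ← R4 − (71/87)·R2: [0, 0, -120/29, 10/3, 160/87]
R4 ← R4 + (10/53)·R3: [0, 0, 0, -170/159, 80/159]
4 nonzero rows, so rank(A) = 4.
A has 5 columns; by rank–nullity, nullity = 5 − 4 = 1.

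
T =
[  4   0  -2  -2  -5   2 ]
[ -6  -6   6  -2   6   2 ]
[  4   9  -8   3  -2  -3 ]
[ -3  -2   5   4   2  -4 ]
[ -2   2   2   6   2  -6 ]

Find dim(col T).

Row reduce to echelon form.
R2 ← R2 + (3/2)·R1: [0, -6, 3, -5, -3/2, 5]
R3 ← R3 − R1: [0, 9, -6, 5, 3, -5]
R4 ← R4 + (3/4)·R1: [0, -2, 7/2, 5/2, -7/4, -5/2]
R5 ← R5 + (1/2)·R1: [0, 2, 1, 5, -1/2, -5]
R3 ← R3 + (3/2)·R2: [0, 0, -3/2, -5/2, 3/4, 5/2]
R4 ← R4 − (1/3)·R2: [0, 0, 5/2, 25/6, -5/4, -25/6]
R5 ← R5 + (1/3)·R2: [0, 0, 2, 10/3, -1, -10/3]
R4 ← R4 + (5/3)·R3: [0, 0, 0, 0, 0, 0]
R5 ← R5 + (4/3)·R3: [0, 0, 0, 0, 0, 0]
Echelon form has 3 nonzero rows, so rank(T) = 3.
The column space has dimension equal to the rank: 3.

3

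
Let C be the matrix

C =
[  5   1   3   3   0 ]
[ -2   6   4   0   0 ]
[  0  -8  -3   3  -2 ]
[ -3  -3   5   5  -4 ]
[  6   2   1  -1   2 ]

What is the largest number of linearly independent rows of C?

4

Row reduce to echelon form.
R2 ← R2 + (2/5)·R1: [0, 32/5, 26/5, 6/5, 0]
R4 ← R4 + (3/5)·R1: [0, -12/5, 34/5, 34/5, -4]
R5 ← R5 − (6/5)·R1: [0, 4/5, -13/5, -23/5, 2]
R3 ← R3 + (5/4)·R2: [0, 0, 7/2, 9/2, -2]
R4 ← R4 + (3/8)·R2: [0, 0, 35/4, 29/4, -4]
R5 ← R5 − (1/8)·R2: [0, 0, -13/4, -19/4, 2]
R4 ← R4 − (5/2)·R3: [0, 0, 0, -4, 1]
R5 ← R5 + (13/14)·R3: [0, 0, 0, -4/7, 1/7]
R5 ← R5 − (1/7)·R4: [0, 0, 0, 0, 0]
Echelon form has 4 nonzero rows, so rank(C) = 4.
The rank gives the maximum number of linearly independent rows: 4.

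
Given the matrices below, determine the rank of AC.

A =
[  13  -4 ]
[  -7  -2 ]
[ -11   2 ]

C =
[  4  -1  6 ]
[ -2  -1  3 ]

2

First compute AC:
[[ 60,  -9,  66],
 [-24,   9, -48],
 [-48,   9, -60]]
Now row reduce the product.
R2 ← R2 + (2/5)·R1: [0, 27/5, -108/5]
R3 ← R3 + (4/5)·R1: [0, 9/5, -36/5]
R3 ← R3 − (1/3)·R2: [0, 0, 0]
2 nonzero rows, so rank(AC) = 2.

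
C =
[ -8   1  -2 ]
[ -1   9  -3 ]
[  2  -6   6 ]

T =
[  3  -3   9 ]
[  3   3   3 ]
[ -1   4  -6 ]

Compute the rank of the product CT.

First compute CT:
[[-19,  19, -57],
 [ 27,  18,  36],
 [-18,   0, -36]]
Now row reduce the product.
R2 ← R2 + (27/19)·R1: [0, 45, -45]
R3 ← R3 − (18/19)·R1: [0, -18, 18]
R3 ← R3 + (2/5)·R2: [0, 0, 0]
2 nonzero rows, so rank(CT) = 2.

2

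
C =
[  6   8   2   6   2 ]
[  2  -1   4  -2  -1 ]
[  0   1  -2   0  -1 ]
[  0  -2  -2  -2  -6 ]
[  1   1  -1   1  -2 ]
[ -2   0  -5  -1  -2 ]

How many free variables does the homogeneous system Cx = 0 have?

Row reduce to echelon form.
R2 ← R2 − (1/3)·R1: [0, -11/3, 10/3, -4, -5/3]
R5 ← R5 − (1/6)·R1: [0, -1/3, -4/3, 0, -7/3]
R6 ← R6 + (1/3)·R1: [0, 8/3, -13/3, 1, -4/3]
R3 ← R3 + (3/11)·R2: [0, 0, -12/11, -12/11, -16/11]
R4 ← R4 − (6/11)·R2: [0, 0, -42/11, 2/11, -56/11]
R5 ← R5 − (1/11)·R2: [0, 0, -18/11, 4/11, -24/11]
R6 ← R6 + (8/11)·R2: [0, 0, -21/11, -21/11, -28/11]
R4 ← R4 − (7/2)·R3: [0, 0, 0, 4, 0]
R5 ← R5 − (3/2)·R3: [0, 0, 0, 2, 0]
R6 ← R6 − (7/4)·R3: [0, 0, 0, 0, 0]
R5 ← R5 − (1/2)·R4: [0, 0, 0, 0, 0]
4 nonzero rows, so rank(C) = 4.
C has 5 columns; by rank–nullity, nullity = 5 − 4 = 1.

1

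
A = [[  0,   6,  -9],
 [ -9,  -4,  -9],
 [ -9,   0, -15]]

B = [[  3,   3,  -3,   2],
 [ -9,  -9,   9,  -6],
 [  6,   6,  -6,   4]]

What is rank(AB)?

First compute AB:
[[-108, -108, 108, -72],
 [-45, -45,  45, -30],
 [-117, -117, 117, -78]]
Now row reduce the product.
R2 ← R2 − (5/12)·R1: [0, 0, 0, 0]
R3 ← R3 − (13/12)·R1: [0, 0, 0, 0]
1 nonzero row, so rank(AB) = 1.

1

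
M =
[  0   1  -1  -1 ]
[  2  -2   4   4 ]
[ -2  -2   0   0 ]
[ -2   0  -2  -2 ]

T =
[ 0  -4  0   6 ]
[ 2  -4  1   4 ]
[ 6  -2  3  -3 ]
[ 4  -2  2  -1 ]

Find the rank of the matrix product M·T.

2

First compute MT:
[[ -8,   0,  -4,   8],
 [ 36, -16,  18, -12],
 [ -4,  16,  -2, -20],
 [-20,  16, -10,  -4]]
Now row reduce the product.
R2 ← R2 + (9/2)·R1: [0, -16, 0, 24]
R3 ← R3 − (1/2)·R1: [0, 16, 0, -24]
R4 ← R4 − (5/2)·R1: [0, 16, 0, -24]
R3 ← R3 + R2: [0, 0, 0, 0]
R4 ← R4 + R2: [0, 0, 0, 0]
2 nonzero rows, so rank(MT) = 2.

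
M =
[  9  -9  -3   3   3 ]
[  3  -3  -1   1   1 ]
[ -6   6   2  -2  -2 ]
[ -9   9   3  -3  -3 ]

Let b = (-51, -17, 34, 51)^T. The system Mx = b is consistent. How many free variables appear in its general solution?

4

Row reduce the augmented matrix [M | b].
R2 ← R2 − (1/3)·R1: [0, 0, 0, 0, 0, 0]
R3 ← R3 + (2/3)·R1: [0, 0, 0, 0, 0, 0]
R4 ← R4 + R1: [0, 0, 0, 0, 0, 0]
The echelon form has 1 nonzero rows, and every pivot lies in the first 5 columns, so rank(M) = rank([M|b]) = 1.
The system is consistent.
Free variables = (unknowns) − (rank) = 5 − 1 = 4.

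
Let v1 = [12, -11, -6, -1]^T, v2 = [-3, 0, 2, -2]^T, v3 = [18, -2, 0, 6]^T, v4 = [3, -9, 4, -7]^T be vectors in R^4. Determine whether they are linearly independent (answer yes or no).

no

Form the matrix with these vectors as rows and row reduce.
R2 ← R2 + (1/4)·R1: [0, -11/4, 1/2, -9/4]
R3 ← R3 − (3/2)·R1: [0, 29/2, 9, 15/2]
R4 ← R4 − (1/4)·R1: [0, -25/4, 11/2, -27/4]
R3 ← R3 + (58/11)·R2: [0, 0, 128/11, -48/11]
R4 ← R4 − (25/11)·R2: [0, 0, 48/11, -18/11]
R4 ← R4 − (3/8)·R3: [0, 0, 0, 0]
3 nonzero rows, so the 4 vectors span a space of dimension 3.
Since 3 < 4, the vectors are linearly dependent.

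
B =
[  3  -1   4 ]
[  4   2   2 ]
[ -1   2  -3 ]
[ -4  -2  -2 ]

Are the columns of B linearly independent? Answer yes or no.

Row reduce B to echelon form.
R2 ← R2 − (4/3)·R1: [0, 10/3, -10/3]
R3 ← R3 + (1/3)·R1: [0, 5/3, -5/3]
R4 ← R4 + (4/3)·R1: [0, -10/3, 10/3]
R3 ← R3 − (1/2)·R2: [0, 0, 0]
R4 ← R4 + R2: [0, 0, 0]
2 pivots among 3 columns.
Only 2 < 3 pivot columns, so the columns are linearly dependent.

no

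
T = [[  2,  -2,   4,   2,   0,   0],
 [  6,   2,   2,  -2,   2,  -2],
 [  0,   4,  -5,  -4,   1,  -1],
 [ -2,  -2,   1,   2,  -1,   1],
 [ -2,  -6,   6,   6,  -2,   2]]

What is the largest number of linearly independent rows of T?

2

Row reduce to echelon form.
R2 ← R2 − (3)·R1: [0, 8, -10, -8, 2, -2]
R4 ← R4 + R1: [0, -4, 5, 4, -1, 1]
R5 ← R5 + R1: [0, -8, 10, 8, -2, 2]
R3 ← R3 − (1/2)·R2: [0, 0, 0, 0, 0, 0]
R4 ← R4 + (1/2)·R2: [0, 0, 0, 0, 0, 0]
R5 ← R5 + R2: [0, 0, 0, 0, 0, 0]
Echelon form has 2 nonzero rows, so rank(T) = 2.
The rank gives the maximum number of linearly independent rows: 2.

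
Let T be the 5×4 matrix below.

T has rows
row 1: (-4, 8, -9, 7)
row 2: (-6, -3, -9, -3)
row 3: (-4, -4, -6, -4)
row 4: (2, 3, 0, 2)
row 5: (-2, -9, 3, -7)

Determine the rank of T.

3

Row reduce to echelon form.
R2 ← R2 − (3/2)·R1: [0, -15, 9/2, -27/2]
R3 ← R3 − R1: [0, -12, 3, -11]
R4 ← R4 + (1/2)·R1: [0, 7, -9/2, 11/2]
R5 ← R5 − (1/2)·R1: [0, -13, 15/2, -21/2]
R3 ← R3 − (4/5)·R2: [0, 0, -3/5, -1/5]
R4 ← R4 + (7/15)·R2: [0, 0, -12/5, -4/5]
R5 ← R5 − (13/15)·R2: [0, 0, 18/5, 6/5]
R4 ← R4 − (4)·R3: [0, 0, 0, 0]
R5 ← R5 + (6)·R3: [0, 0, 0, 0]
Echelon form has 3 nonzero rows, so rank(T) = 3.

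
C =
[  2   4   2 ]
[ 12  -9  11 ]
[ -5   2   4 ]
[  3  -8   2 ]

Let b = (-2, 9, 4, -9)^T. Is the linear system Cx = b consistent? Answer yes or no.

no

Row reduce the augmented matrix [C | b].
R2 ← R2 − (6)·R1: [0, -33, -1, 21]
R3 ← R3 + (5/2)·R1: [0, 12, 9, -1]
R4 ← R4 − (3/2)·R1: [0, -14, -1, -6]
R3 ← R3 + (4/11)·R2: [0, 0, 95/11, 73/11]
R4 ← R4 − (14/33)·R2: [0, 0, -19/33, -164/11]
R4 ← R4 + (1/15)·R3: [0, 0, 0, -217/15]
The echelon form has 4 nonzero rows; the last pivot sits in the augmented column, so rank(C) = 3 but rank([C|b]) = 4.
Since the ranks differ, the system is inconsistent.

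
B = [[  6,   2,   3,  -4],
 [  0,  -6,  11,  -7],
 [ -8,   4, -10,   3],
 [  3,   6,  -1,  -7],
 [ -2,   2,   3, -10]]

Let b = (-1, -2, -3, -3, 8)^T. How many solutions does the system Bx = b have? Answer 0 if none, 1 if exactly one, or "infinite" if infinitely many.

0

Row reduce the augmented matrix [B | b].
R3 ← R3 + (4/3)·R1: [0, 20/3, -6, -7/3, -13/3]
R4 ← R4 − (1/2)·R1: [0, 5, -5/2, -5, -5/2]
R5 ← R5 + (1/3)·R1: [0, 8/3, 4, -34/3, 23/3]
R3 ← R3 + (10/9)·R2: [0, 0, 56/9, -91/9, -59/9]
R4 ← R4 + (5/6)·R2: [0, 0, 20/3, -65/6, -25/6]
R5 ← R5 + (4/9)·R2: [0, 0, 80/9, -130/9, 61/9]
R4 ← R4 − (15/14)·R3: [0, 0, 0, 0, 20/7]
R5 ← R5 − (10/7)·R3: [0, 0, 0, 0, 113/7]
R5 ← R5 − (113/20)·R4: [0, 0, 0, 0, 0]
The echelon form has 4 nonzero rows; the last pivot sits in the augmented column, so rank(B) = 3 but rank([B|b]) = 4.
Since the ranks differ, the system is inconsistent.
It has no solutions.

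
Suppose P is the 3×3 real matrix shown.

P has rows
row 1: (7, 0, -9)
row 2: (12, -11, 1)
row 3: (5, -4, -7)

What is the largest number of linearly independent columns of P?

Row reduce to echelon form.
R2 ← R2 − (12/7)·R1: [0, -11, 115/7]
R3 ← R3 − (5/7)·R1: [0, -4, -4/7]
R3 ← R3 − (4/11)·R2: [0, 0, -72/11]
Echelon form has 3 nonzero rows, so rank(P) = 3.
The rank gives the maximum number of linearly independent columns: 3.

3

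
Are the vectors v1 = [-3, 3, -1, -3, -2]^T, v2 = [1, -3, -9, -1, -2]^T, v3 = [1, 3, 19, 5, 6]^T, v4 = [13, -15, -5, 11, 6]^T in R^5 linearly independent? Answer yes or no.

no

Form the matrix with these vectors as rows and row reduce.
R2 ← R2 + (1/3)·R1: [0, -2, -28/3, -2, -8/3]
R3 ← R3 + (1/3)·R1: [0, 4, 56/3, 4, 16/3]
R4 ← R4 + (13/3)·R1: [0, -2, -28/3, -2, -8/3]
R3 ← R3 + (2)·R2: [0, 0, 0, 0, 0]
R4 ← R4 − R2: [0, 0, 0, 0, 0]
2 nonzero rows, so the 4 vectors span a space of dimension 2.
Since 2 < 4, the vectors are linearly dependent.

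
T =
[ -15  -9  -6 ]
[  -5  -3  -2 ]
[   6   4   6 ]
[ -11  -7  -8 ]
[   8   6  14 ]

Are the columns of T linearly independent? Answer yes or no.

Row reduce T to echelon form.
R2 ← R2 − (1/3)·R1: [0, 0, 0]
R3 ← R3 + (2/5)·R1: [0, 2/5, 18/5]
R4 ← R4 − (11/15)·R1: [0, -2/5, -18/5]
R5 ← R5 + (8/15)·R1: [0, 6/5, 54/5]
Swap R2 ↔ R3
R4 ← R4 + R2: [0, 0, 0]
R5 ← R5 − (3)·R2: [0, 0, 0]
2 pivots among 3 columns.
Only 2 < 3 pivot columns, so the columns are linearly dependent.

no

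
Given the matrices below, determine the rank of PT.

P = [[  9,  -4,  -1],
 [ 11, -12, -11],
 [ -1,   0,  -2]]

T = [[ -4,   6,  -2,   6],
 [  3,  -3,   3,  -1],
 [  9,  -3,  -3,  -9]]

3

First compute PT:
[[-57,  69, -27,  67],
 [-179, 135, -25, 177],
 [-14,   0,   8,  12]]
Now row reduce the product.
R2 ← R2 − (179/57)·R1: [0, -1552/19, 1136/19, -1904/57]
R3 ← R3 − (14/57)·R1: [0, -322/19, 278/19, -254/57]
R3 ← R3 − (161/776)·R2: [0, 0, 216/97, 240/97]
3 nonzero rows, so rank(PT) = 3.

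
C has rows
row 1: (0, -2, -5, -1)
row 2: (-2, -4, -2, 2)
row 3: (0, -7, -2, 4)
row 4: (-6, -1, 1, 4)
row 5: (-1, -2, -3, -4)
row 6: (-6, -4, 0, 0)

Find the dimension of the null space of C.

Row reduce to echelon form.
Swap R1 ↔ R2
R4 ← R4 − (3)·R1: [0, 11, 7, -2]
R5 ← R5 − (1/2)·R1: [0, 0, -2, -5]
R6 ← R6 − (3)·R1: [0, 8, 6, -6]
R3 ← R3 − (7/2)·R2: [0, 0, 31/2, 15/2]
R4 ← R4 + (11/2)·R2: [0, 0, -41/2, -15/2]
R6 ← R6 + (4)·R2: [0, 0, -14, -10]
R4 ← R4 + (41/31)·R3: [0, 0, 0, 75/31]
R5 ← R5 + (4/31)·R3: [0, 0, 0, -125/31]
R6 ← R6 + (28/31)·R3: [0, 0, 0, -100/31]
R5 ← R5 + (5/3)·R4: [0, 0, 0, 0]
R6 ← R6 + (4/3)·R4: [0, 0, 0, 0]
4 nonzero rows, so rank(C) = 4.
C has 4 columns; by rank–nullity, nullity = 4 − 4 = 0.

0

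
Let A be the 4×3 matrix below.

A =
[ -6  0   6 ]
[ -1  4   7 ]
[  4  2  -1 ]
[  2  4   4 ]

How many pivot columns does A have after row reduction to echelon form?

Row reduce to echelon form.
R2 ← R2 − (1/6)·R1: [0, 4, 6]
R3 ← R3 + (2/3)·R1: [0, 2, 3]
R4 ← R4 + (1/3)·R1: [0, 4, 6]
R3 ← R3 − (1/2)·R2: [0, 0, 0]
R4 ← R4 − R2: [0, 0, 0]
Echelon form has 2 nonzero rows, so rank(A) = 2.
Each nonzero row contributes one pivot column: 2 pivot columns.

2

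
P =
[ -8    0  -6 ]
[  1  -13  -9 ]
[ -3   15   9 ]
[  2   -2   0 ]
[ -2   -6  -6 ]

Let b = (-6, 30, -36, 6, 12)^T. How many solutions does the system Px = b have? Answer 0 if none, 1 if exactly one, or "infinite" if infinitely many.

Row reduce the augmented matrix [P | b].
R2 ← R2 + (1/8)·R1: [0, -13, -39/4, 117/4]
R3 ← R3 − (3/8)·R1: [0, 15, 45/4, -135/4]
R4 ← R4 + (1/4)·R1: [0, -2, -3/2, 9/2]
R5 ← R5 − (1/4)·R1: [0, -6, -9/2, 27/2]
R3 ← R3 + (15/13)·R2: [0, 0, 0, 0]
R4 ← R4 − (2/13)·R2: [0, 0, 0, 0]
R5 ← R5 − (6/13)·R2: [0, 0, 0, 0]
The echelon form has 2 nonzero rows, and every pivot lies in the first 3 columns, so rank(P) = rank([P|b]) = 2.
The system is consistent.
rank = 2 < 3 unknowns, so there are infinitely many solutions.

infinite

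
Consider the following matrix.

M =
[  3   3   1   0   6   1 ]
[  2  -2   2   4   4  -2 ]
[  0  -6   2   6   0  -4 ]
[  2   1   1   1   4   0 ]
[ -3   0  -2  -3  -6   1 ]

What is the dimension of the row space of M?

Row reduce to echelon form.
R2 ← R2 − (2/3)·R1: [0, -4, 4/3, 4, 0, -8/3]
R4 ← R4 − (2/3)·R1: [0, -1, 1/3, 1, 0, -2/3]
R5 ← R5 + R1: [0, 3, -1, -3, 0, 2]
R3 ← R3 − (3/2)·R2: [0, 0, 0, 0, 0, 0]
R4 ← R4 − (1/4)·R2: [0, 0, 0, 0, 0, 0]
R5 ← R5 + (3/4)·R2: [0, 0, 0, 0, 0, 0]
Echelon form has 2 nonzero rows, so rank(M) = 2.
The row space has dimension equal to the rank: 2.

2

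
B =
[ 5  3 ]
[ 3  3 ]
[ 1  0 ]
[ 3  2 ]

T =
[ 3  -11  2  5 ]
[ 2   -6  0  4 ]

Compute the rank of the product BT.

2

First compute BT:
[[ 21, -73,  10,  37],
 [ 15, -51,   6,  27],
 [  3, -11,   2,   5],
 [ 13, -45,   6,  23]]
Now row reduce the product.
R2 ← R2 − (5/7)·R1: [0, 8/7, -8/7, 4/7]
R3 ← R3 − (1/7)·R1: [0, -4/7, 4/7, -2/7]
R4 ← R4 − (13/21)·R1: [0, 4/21, -4/21, 2/21]
R3 ← R3 + (1/2)·R2: [0, 0, 0, 0]
R4 ← R4 − (1/6)·R2: [0, 0, 0, 0]
2 nonzero rows, so rank(BT) = 2.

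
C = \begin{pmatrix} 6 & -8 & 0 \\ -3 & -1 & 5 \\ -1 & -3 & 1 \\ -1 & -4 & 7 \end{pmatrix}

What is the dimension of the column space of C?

Row reduce to echelon form.
R2 ← R2 + (1/2)·R1: [0, -5, 5]
R3 ← R3 + (1/6)·R1: [0, -13/3, 1]
R4 ← R4 + (1/6)·R1: [0, -16/3, 7]
R3 ← R3 − (13/15)·R2: [0, 0, -10/3]
R4 ← R4 − (16/15)·R2: [0, 0, 5/3]
R4 ← R4 + (1/2)·R3: [0, 0, 0]
Echelon form has 3 nonzero rows, so rank(C) = 3.
The column space has dimension equal to the rank: 3.

3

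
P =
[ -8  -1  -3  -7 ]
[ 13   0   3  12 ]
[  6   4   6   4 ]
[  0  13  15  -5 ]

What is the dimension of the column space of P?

2

Row reduce to echelon form.
R2 ← R2 + (13/8)·R1: [0, -13/8, -15/8, 5/8]
R3 ← R3 + (3/4)·R1: [0, 13/4, 15/4, -5/4]
R3 ← R3 + (2)·R2: [0, 0, 0, 0]
R4 ← R4 + (8)·R2: [0, 0, 0, 0]
Echelon form has 2 nonzero rows, so rank(P) = 2.
The column space has dimension equal to the rank: 2.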